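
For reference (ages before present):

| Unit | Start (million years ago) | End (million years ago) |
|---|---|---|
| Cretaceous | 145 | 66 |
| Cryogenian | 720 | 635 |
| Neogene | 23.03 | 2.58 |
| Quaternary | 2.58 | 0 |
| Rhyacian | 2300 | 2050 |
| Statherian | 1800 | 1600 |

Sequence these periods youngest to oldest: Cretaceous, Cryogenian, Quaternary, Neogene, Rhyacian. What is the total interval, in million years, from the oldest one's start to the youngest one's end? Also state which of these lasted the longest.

Start ages (Ma): Rhyacian 2300, Cryogenian 720, Cretaceous 145, Neogene 23.03, Quaternary 2.58.
Ordered youngest to oldest: Quaternary, Neogene, Cretaceous, Cryogenian, Rhyacian.
Span = 2300 − 0 = 2300 Myr.
Durations: Cretaceous 79, Cryogenian 85, Neogene 20.45, Rhyacian 250, Quaternary 2.58 → longest is Rhyacian (250 Myr).

Quaternary → Neogene → Cretaceous → Cryogenian → Rhyacian; total span 2300 Myr; longest is Rhyacian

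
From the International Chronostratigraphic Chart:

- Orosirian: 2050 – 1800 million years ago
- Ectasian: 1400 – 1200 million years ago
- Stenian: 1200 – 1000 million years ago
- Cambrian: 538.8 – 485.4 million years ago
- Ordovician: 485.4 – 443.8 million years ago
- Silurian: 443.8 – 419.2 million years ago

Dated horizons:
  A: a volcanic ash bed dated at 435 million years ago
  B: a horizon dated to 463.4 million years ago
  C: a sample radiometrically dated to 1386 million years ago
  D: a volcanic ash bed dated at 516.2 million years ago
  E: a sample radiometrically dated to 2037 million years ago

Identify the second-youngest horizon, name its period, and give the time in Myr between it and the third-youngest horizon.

B, in the Ordovician; 52.8 million years to D

Sorted youngest-first by Ma: A (435), B (463.4), D (516.2), C (1386), E (2037).
The second youngest is B at 463.4 Ma, which lies in 485.4–443.8 Ma: the Ordovician.
The third youngest is D at 516.2 Ma; separation = |463.4 − 516.2| = 52.8 Myr.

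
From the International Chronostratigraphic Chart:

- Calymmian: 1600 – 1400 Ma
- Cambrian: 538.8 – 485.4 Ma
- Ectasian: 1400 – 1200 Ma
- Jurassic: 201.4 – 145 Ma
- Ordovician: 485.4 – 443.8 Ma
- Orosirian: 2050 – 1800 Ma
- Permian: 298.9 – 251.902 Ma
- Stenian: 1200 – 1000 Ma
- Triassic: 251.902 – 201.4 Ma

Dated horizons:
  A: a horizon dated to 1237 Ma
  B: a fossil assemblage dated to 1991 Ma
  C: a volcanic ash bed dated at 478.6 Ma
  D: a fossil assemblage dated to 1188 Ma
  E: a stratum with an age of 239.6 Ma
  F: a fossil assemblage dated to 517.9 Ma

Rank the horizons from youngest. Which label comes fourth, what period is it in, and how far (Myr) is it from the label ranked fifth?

Sorted youngest-first by Ma: E (239.6), C (478.6), F (517.9), D (1188), A (1237), B (1991).
The fourth youngest is D at 1188 Ma, which lies in 1200–1000 Ma: the Stenian.
The fifth youngest is A at 1237 Ma; separation = |1188 − 1237| = 49 Myr.

D, in the Stenian; 49 million years to A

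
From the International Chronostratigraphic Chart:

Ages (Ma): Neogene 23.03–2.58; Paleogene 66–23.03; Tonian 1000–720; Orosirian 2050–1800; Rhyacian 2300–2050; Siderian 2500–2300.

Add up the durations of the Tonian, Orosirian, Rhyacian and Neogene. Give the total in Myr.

800.45 million years

Duration is start − end for each: (1000 − 720) + (2050 − 1800) + (2300 − 2050) + (23.03 − 2.58).
That is 280 + 250 + 250 + 20.45, which totals 800.45 million years.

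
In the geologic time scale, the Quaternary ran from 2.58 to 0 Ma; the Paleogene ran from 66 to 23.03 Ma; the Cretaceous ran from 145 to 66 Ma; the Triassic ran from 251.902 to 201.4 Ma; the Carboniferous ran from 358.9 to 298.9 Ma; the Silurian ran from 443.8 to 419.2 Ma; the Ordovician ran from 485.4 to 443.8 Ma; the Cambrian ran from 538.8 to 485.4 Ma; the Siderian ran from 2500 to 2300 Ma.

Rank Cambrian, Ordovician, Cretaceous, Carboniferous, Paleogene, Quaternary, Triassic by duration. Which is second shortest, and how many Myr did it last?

Durations: Cambrian 53.4; Ordovician 41.6; Cretaceous 79; Carboniferous 60; Paleogene 42.97; Quaternary 2.58; Triassic 50.502 Myr.
Sorted shortest-first: Quaternary (2.58), Ordovician (41.6), Paleogene (42.97), Triassic (50.502), Cambrian (53.4), Carboniferous (60), Cretaceous (79).
The second shortest is Ordovician at 41.6 Myr.

Ordovician, 41.6 million years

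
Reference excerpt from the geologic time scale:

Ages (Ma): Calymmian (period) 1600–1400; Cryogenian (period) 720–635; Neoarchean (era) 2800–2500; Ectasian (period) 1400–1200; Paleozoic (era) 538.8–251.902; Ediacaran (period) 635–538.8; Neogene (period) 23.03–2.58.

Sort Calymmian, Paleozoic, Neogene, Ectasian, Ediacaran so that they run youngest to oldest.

The oldest of these is Calymmian (starts 1600 Ma) and the youngest is Neogene (ends 2.58 Ma).
In between, by decreasing start age: Ectasian (1400), Ediacaran (635), Paleozoic (538.8).
Listing youngest first means reversing that sequence.

Neogene, Paleozoic, Ediacaran, Ectasian, Calymmian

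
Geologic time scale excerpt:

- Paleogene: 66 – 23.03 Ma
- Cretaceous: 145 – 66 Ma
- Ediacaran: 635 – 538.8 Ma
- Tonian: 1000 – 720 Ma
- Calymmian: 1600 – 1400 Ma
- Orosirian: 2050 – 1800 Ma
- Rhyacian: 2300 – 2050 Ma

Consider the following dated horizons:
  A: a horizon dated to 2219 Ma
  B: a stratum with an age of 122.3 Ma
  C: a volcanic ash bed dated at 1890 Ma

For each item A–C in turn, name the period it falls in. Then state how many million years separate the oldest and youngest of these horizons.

Match each age against the start–end ranges in the excerpt: A = 2219 Ma → Rhyacian (2300–2050); B = 122.3 Ma → Cretaceous (145–66); C = 1890 Ma → Orosirian (2050–1800).
The largest age is 2219 Ma and the smallest is 122.3 Ma; their difference is 2096.7 Myr.

A — Rhyacian; B — Cretaceous; C — Orosirian; span 2096.7 million years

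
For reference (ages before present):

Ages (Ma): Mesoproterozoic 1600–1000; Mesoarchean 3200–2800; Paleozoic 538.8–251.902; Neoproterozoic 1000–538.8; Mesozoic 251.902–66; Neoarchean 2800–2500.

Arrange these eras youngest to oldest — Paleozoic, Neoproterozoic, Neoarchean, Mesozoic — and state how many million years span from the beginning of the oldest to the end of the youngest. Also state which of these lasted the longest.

Start ages (Ma): Neoarchean 2800, Neoproterozoic 1000, Paleozoic 538.8, Mesozoic 251.902.
Ordered youngest to oldest: Mesozoic, Paleozoic, Neoproterozoic, Neoarchean.
Span = 2800 − 66 = 2734 Myr.
Durations: Neoproterozoic 461.2, Paleozoic 286.898, Mesozoic 185.902, Neoarchean 300 → longest is Neoproterozoic (461.2 Myr).

Mesozoic, Paleozoic, Neoproterozoic, Neoarchean; total span 2734 Myr; longest is Neoproterozoic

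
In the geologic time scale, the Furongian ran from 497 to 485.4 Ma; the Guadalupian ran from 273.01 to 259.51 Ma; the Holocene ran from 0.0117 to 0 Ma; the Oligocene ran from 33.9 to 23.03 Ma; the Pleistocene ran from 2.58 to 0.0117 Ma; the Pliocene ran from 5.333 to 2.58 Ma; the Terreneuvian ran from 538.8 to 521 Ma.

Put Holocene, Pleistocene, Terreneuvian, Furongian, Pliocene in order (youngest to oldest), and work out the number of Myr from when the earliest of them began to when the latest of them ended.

Holocene, Pleistocene, Pliocene, Furongian, Terreneuvian; total span 538.8 Myr

From the excerpt: Holocene 0.0117–0; Pleistocene 2.58–0.0117; Terreneuvian 538.8–521; Furongian 497–485.4; Pliocene 5.333–2.58 (Ma).
Larger Ma is earlier, so the oldest is Terreneuvian and the youngest is Holocene; youngest to oldest: Holocene, Pleistocene, Pliocene, Furongian, Terreneuvian.
Oldest start 538.8 minus youngest end 0 gives 538.8 Myr overall.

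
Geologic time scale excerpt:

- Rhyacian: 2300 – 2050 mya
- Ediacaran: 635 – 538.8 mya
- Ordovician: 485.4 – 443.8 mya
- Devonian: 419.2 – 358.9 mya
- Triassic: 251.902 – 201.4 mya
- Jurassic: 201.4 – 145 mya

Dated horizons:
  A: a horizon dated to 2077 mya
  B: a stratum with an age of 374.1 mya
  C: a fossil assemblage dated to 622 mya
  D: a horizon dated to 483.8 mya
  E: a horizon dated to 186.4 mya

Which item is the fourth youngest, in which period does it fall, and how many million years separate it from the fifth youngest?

C, in the Ediacaran; 1455 million years to A

Smaller Ma means younger, so youngest first: E 186.4 < B 374.1 < D 483.8 < C 622 < A 2077.
Counting 4 along gives C (622 Ma); the excerpt puts that inside the Ediacaran, 635–538.8 Ma.
Next in line is A (2077 Ma), and 2077 − 622 = 1455 Myr.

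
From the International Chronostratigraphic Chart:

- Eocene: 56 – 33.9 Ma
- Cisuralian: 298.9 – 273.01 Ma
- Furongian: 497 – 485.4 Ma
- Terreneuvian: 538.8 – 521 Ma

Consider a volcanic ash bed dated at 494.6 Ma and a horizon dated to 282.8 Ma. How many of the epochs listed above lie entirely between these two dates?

The older date is 494.6 Ma and the younger is 282.8 Ma.
No epoch both begins after 494.6 Ma and ends before 282.8 Ma, so the count is 0.

0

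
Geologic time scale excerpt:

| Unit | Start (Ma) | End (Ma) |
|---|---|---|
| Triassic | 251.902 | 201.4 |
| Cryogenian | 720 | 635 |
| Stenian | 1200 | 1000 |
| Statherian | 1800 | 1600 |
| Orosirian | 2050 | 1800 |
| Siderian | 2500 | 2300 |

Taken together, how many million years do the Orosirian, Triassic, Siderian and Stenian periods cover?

Duration is start − end for each: (2050 − 1800) + (251.902 − 201.4) + (2500 − 2300) + (1200 − 1000).
That is 250 + 50.502 + 200 + 200, which totals 700.502 million years.

700.502 million years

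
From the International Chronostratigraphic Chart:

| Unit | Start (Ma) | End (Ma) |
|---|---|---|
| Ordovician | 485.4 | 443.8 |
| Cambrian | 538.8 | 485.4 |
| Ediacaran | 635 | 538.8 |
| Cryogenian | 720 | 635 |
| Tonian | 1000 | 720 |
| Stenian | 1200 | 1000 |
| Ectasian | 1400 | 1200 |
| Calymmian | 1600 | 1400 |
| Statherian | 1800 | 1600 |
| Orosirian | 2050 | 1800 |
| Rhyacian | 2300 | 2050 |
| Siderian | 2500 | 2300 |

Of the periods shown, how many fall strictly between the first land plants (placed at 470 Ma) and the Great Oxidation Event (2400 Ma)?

10

2400 Ma sits inside the Siderian (2500–2300) and 470 Ma inside the Ordovician (485.4–443.8); neither of those is wholly between the two dates.
The listed periods lying completely between them are Rhyacian, Orosirian, Statherian, Calymmian, Ectasian, Stenian, Tonian, Cryogenian, Ediacaran, Cambrian — 10 in all.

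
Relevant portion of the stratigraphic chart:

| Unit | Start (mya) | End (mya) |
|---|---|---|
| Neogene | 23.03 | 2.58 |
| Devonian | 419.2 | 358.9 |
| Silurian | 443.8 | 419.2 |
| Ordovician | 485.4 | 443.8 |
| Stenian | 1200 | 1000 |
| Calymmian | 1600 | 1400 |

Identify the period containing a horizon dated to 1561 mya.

1561 Ma lies between 1600 and 1400 Ma, so it falls in the Calymmian.

Calymmian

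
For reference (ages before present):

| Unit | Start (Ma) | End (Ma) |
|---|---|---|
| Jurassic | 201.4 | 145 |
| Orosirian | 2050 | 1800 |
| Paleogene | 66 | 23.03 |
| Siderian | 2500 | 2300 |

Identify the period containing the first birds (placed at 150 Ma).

150 Ma lies between 201.4 and 145 Ma, so it falls in the Jurassic.

Jurassic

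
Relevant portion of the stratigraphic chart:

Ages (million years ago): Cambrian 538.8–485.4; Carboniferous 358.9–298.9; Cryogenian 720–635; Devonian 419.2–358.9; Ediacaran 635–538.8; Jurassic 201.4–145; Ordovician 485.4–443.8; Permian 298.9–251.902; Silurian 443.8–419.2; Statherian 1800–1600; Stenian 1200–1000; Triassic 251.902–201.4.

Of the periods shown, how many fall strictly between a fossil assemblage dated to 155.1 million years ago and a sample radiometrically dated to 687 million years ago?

8

687 Ma sits inside the Cryogenian (720–635) and 155.1 Ma inside the Jurassic (201.4–145); neither of those is wholly between the two dates.
The listed periods lying completely between them are Ediacaran, Cambrian, Ordovician, Silurian, Devonian, Carboniferous, Permian, Triassic — 8 in all.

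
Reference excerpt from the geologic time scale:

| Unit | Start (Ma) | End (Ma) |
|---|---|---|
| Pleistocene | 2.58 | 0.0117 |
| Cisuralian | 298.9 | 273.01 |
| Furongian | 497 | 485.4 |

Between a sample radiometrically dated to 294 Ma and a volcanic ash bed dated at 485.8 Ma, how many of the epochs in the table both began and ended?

0

Checking each listed span, none has both start < 485.8 Ma and end > 294 Ma — every epoch straddles one of the two dates or lies outside them — so the count is 0.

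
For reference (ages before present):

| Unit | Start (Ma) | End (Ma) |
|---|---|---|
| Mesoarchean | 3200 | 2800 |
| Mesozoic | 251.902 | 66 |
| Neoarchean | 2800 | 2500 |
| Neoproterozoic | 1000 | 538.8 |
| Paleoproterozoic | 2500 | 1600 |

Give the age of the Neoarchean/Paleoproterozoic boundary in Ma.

The Neoarchean ends and the Paleoproterozoic begins at 2500 Ma.

2500 Ma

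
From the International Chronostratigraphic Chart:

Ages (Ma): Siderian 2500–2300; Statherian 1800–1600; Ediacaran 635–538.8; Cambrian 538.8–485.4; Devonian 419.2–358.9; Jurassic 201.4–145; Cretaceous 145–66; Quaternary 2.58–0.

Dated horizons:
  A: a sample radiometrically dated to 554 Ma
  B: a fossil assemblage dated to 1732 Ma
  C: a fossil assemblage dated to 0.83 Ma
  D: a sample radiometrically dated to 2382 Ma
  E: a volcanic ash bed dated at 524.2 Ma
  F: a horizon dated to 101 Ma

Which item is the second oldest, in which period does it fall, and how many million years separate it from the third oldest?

B, in the Statherian; 1178 million years to A

Larger Ma means older, so oldest first: D 2382 > B 1732 > A 554 > E 524.2 > F 101 > C 0.83.
Counting 2 along gives B (1732 Ma); the excerpt puts that inside the Statherian, 1800–1600 Ma.
Next in line is A (554 Ma), and 1732 − 554 = 1178 Myr.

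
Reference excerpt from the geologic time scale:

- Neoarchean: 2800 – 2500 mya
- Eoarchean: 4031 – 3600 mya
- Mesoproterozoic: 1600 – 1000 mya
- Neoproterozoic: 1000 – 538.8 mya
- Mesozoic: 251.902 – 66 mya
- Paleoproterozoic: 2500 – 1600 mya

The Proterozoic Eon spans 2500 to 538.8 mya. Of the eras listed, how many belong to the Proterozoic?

3

Eras inside 2500–538.8 Ma: Paleoproterozoic, Mesoproterozoic, Neoproterozoic — 3 in total.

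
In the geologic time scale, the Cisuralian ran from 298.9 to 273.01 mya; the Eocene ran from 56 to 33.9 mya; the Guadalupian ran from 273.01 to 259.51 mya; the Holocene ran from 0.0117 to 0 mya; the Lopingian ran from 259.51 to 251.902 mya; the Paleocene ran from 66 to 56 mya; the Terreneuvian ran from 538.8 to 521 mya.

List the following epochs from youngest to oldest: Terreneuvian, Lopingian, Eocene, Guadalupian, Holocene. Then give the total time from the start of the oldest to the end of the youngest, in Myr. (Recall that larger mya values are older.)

From the excerpt: Terreneuvian 538.8–521; Lopingian 259.51–251.902; Eocene 56–33.9; Guadalupian 273.01–259.51; Holocene 0.0117–0 (Ma).
Larger Ma is earlier, so the oldest is Terreneuvian and the youngest is Holocene; youngest to oldest: Holocene, Eocene, Lopingian, Guadalupian, Terreneuvian.
Oldest start 538.8 minus youngest end 0 gives 538.8 Myr overall.

Holocene, Eocene, Lopingian, Guadalupian, Terreneuvian; total span 538.8 Myr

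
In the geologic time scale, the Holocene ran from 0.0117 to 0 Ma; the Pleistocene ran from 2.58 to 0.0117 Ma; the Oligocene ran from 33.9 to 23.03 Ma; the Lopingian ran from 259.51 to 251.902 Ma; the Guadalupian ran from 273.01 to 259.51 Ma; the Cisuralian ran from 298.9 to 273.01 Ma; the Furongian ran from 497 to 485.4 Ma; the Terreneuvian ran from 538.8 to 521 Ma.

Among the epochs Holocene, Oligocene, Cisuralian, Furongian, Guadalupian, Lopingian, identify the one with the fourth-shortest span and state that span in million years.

Furongian, 11.6 million years

Durations: Holocene 0.0117; Oligocene 10.87; Cisuralian 25.89; Furongian 11.6; Guadalupian 13.5; Lopingian 7.608 Myr.
Sorted shortest-first: Holocene (0.0117), Lopingian (7.608), Oligocene (10.87), Furongian (11.6), Guadalupian (13.5), Cisuralian (25.89).
The fourth shortest is Furongian at 11.6 Myr.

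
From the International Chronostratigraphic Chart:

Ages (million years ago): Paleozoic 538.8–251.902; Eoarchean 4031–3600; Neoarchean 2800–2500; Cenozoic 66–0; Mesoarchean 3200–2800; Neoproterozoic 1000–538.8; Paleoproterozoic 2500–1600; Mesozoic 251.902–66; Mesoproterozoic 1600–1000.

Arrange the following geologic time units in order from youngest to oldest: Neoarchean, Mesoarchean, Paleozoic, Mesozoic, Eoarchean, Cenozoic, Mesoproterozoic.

Sorting by start age (ascending Ma, since larger Ma = older): Cenozoic began 66, Mesozoic began 251.902, Paleozoic began 538.8, Mesoproterozoic began 1600, Neoarchean began 2800, Mesoarchean began 3200, Eoarchean began 4031.

Cenozoic, Mesozoic, Paleozoic, Mesoproterozoic, Neoarchean, Mesoarchean, Eoarchean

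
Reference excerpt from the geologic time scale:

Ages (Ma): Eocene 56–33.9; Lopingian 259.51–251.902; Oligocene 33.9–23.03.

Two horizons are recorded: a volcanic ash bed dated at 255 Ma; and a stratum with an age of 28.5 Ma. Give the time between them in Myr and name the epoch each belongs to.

226.5 million years apart; the first in the Lopingian, the second in the Oligocene

Elapsed time: 255 − 28.5 = 226.5 Myr.
255 Ma lies within 259.51–251.902 Ma: Lopingian.
28.5 Ma lies within 33.9–23.03 Ma: Oligocene.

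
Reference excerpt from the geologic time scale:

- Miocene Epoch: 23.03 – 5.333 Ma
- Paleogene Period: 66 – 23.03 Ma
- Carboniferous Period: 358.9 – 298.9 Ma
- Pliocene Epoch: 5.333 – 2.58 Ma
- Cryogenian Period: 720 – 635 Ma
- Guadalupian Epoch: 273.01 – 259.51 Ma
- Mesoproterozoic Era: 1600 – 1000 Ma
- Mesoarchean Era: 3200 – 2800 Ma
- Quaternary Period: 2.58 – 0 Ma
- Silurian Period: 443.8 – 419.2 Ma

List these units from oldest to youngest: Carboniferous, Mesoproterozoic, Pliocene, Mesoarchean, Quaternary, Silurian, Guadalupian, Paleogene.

The oldest of these is Mesoarchean (starts 3200 Ma) and the youngest is Quaternary (ends 0 Ma).
In between, by decreasing start age: Mesoproterozoic (1600), Silurian (443.8), Carboniferous (358.9), Guadalupian (273.01), Paleogene (66), Pliocene (5.333).

Mesoarchean, then Mesoproterozoic, then Silurian, then Carboniferous, then Guadalupian, then Paleogene, then Pliocene, then Quaternary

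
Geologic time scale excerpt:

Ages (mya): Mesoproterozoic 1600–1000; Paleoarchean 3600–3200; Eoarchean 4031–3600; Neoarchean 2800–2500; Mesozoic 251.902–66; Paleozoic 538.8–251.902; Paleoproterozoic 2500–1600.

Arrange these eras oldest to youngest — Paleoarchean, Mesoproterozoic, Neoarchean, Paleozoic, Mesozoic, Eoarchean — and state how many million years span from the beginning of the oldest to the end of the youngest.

Eoarchean → Paleoarchean → Neoarchean → Mesoproterozoic → Paleozoic → Mesozoic; total span 3965 Myr

From the excerpt: Paleoarchean 3600–3200; Mesoproterozoic 1600–1000; Neoarchean 2800–2500; Paleozoic 538.8–251.902; Mesozoic 251.902–66; Eoarchean 4031–3600 (Ma).
Larger Ma is earlier, so the oldest is Eoarchean and the youngest is Mesozoic; oldest to youngest: Eoarchean, Paleoarchean, Neoarchean, Mesoproterozoic, Paleozoic, Mesozoic.
Oldest start 4031 minus youngest end 66 gives 3965 Myr overall.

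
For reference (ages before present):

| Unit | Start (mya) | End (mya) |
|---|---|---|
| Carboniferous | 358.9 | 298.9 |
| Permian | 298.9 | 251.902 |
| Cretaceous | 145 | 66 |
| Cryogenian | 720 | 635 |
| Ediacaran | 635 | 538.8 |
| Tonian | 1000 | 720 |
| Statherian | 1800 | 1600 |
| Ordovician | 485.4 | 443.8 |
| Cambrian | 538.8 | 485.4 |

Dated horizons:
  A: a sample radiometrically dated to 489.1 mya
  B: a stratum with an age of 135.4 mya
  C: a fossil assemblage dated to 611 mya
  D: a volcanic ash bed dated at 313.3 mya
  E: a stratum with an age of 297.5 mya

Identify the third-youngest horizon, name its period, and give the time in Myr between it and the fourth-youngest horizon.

Sorted youngest-first by Ma: B (135.4), E (297.5), D (313.3), A (489.1), C (611).
The third youngest is D at 313.3 Ma, which lies in 358.9–298.9 Ma: the Carboniferous.
The fourth youngest is A at 489.1 Ma; separation = |313.3 − 489.1| = 175.8 Myr.

D, in the Carboniferous; 175.8 million years to A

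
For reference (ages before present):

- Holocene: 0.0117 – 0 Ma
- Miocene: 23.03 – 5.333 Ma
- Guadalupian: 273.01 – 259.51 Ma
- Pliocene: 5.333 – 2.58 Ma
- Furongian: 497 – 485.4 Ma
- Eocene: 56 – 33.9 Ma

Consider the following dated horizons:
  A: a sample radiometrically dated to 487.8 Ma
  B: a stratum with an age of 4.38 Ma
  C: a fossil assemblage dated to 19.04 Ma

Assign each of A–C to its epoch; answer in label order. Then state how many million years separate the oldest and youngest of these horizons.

A — Furongian; B — Pliocene; C — Miocene; span 483.42 million years

A: 487.8 Ma lies in 497–485.4 Ma, so Furongian.
B: 4.38 Ma lies in 5.333–2.58 Ma, so Pliocene.
C: 19.04 Ma lies in 23.03–5.333 Ma, so Miocene.
Oldest = 487.8 Ma, youngest = 4.38 Ma → span 483.42 Myr.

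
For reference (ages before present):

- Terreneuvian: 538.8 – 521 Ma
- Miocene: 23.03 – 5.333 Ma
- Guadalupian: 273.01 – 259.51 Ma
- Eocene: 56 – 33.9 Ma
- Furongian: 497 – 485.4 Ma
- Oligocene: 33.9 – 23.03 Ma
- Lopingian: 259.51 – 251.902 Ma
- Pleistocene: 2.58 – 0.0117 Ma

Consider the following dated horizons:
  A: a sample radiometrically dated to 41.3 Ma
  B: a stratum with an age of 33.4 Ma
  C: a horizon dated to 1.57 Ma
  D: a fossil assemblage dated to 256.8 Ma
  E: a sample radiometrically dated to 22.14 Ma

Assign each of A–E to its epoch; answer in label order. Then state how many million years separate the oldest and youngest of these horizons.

A — Eocene; B — Oligocene; C — Pleistocene; D — Lopingian; E — Miocene; span 255.23 million years

Match each age against the start–end ranges in the excerpt: A = 41.3 Ma → Eocene (56–33.9); B = 33.4 Ma → Oligocene (33.9–23.03); C = 1.57 Ma → Pleistocene (2.58–0.0117); D = 256.8 Ma → Lopingian (259.51–251.902); E = 22.14 Ma → Miocene (23.03–5.333).
The largest age is 256.8 Ma and the smallest is 1.57 Ma; their difference is 255.23 Myr.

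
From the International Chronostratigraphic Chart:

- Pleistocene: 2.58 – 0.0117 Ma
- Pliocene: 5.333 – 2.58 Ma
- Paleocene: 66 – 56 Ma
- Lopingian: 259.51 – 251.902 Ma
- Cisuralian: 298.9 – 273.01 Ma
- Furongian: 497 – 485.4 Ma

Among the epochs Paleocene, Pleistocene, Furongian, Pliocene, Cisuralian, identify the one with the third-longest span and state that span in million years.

Start − end for each: Paleocene 66 − 56 = 10; Pleistocene 2.58 − 0.0117 = 2.5683; Furongian 497 − 485.4 = 11.6; Pliocene 5.333 − 2.58 = 2.753; Cisuralian 298.9 − 273.01 = 25.89.
Ranking these from longest: Cisuralian > Furongian > Paleocene > Pliocene > Pleistocene.
Position 3 in that ranking is Paleocene, which lasted 10 Myr.

Paleocene, 10 million years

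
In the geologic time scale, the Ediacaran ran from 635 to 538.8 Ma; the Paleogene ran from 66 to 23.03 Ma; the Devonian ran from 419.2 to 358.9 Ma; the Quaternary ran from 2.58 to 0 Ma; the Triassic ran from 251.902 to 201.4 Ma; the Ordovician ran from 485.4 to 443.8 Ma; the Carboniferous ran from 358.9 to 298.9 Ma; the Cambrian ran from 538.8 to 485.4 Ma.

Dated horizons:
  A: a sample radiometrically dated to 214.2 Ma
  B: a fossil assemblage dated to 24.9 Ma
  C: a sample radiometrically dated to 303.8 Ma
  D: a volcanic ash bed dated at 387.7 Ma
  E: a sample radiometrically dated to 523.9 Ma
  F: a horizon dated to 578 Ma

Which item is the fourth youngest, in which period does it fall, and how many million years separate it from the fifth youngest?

D, in the Devonian; 136.2 million years to E

Sorted youngest-first by Ma: B (24.9), A (214.2), C (303.8), D (387.7), E (523.9), F (578).
The fourth youngest is D at 387.7 Ma, which lies in 419.2–358.9 Ma: the Devonian.
The fifth youngest is E at 523.9 Ma; separation = |387.7 − 523.9| = 136.2 Myr.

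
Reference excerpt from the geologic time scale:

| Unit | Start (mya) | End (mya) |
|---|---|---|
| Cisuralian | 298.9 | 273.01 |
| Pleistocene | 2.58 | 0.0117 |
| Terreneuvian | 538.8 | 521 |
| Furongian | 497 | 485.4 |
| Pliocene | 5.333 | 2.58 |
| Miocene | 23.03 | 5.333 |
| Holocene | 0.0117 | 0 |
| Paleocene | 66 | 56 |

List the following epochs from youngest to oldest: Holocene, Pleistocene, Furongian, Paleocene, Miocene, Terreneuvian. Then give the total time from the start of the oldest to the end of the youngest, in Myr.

Start ages (Ma): Terreneuvian 538.8, Furongian 497, Paleocene 66, Miocene 23.03, Pleistocene 2.58, Holocene 0.0117.
Ordered youngest to oldest: Holocene, Pleistocene, Miocene, Paleocene, Furongian, Terreneuvian.
Span = 538.8 − 0 = 538.8 Myr.

Holocene, Pleistocene, Miocene, Paleocene, Furongian, Terreneuvian; total span 538.8 Myr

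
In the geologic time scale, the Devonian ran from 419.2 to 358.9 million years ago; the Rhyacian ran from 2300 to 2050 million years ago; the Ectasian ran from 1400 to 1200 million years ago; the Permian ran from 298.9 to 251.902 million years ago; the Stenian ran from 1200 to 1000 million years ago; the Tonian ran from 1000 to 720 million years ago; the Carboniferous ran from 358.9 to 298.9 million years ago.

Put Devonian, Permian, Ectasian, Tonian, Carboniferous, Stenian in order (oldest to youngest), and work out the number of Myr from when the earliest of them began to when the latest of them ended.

Ectasian → Stenian → Tonian → Devonian → Carboniferous → Permian; total span 1148.098 Myr

Start ages (Ma): Ectasian 1400, Stenian 1200, Tonian 1000, Devonian 419.2, Carboniferous 358.9, Permian 298.9.
Ordered oldest to youngest: Ectasian, Stenian, Tonian, Devonian, Carboniferous, Permian.
Span = 1400 − 251.902 = 1148.098 Myr.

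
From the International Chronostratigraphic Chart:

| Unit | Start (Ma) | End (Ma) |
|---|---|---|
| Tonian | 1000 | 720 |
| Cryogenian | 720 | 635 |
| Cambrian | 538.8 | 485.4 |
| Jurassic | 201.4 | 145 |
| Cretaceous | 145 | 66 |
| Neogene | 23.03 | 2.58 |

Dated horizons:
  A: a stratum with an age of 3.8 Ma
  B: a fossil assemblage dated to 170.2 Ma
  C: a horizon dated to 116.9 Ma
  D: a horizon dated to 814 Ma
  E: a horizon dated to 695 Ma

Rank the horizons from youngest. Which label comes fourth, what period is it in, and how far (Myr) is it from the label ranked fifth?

Smaller Ma means younger, so youngest first: A 3.8 < C 116.9 < B 170.2 < E 695 < D 814.
Counting 4 along gives E (695 Ma); the excerpt puts that inside the Cryogenian, 720–635 Ma.
Next in line is D (814 Ma), and 814 − 695 = 119 Myr.

E, in the Cryogenian; 119 million years to D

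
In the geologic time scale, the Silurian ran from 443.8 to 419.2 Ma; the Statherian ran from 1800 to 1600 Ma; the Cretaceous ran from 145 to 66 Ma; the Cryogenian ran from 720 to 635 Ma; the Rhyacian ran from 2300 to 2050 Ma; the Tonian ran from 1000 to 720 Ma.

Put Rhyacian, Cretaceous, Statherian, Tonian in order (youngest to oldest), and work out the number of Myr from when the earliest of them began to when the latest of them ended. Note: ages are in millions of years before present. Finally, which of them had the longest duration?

Cretaceous, Tonian, Statherian, Rhyacian; total span 2234 Myr; longest is Tonian

Start ages (Ma): Rhyacian 2300, Statherian 1800, Tonian 1000, Cretaceous 145.
Ordered youngest to oldest: Cretaceous, Tonian, Statherian, Rhyacian.
Span = 2300 − 66 = 2234 Myr.
Durations: Statherian 200, Rhyacian 250, Tonian 280, Cretaceous 79 → longest is Tonian (280 Myr).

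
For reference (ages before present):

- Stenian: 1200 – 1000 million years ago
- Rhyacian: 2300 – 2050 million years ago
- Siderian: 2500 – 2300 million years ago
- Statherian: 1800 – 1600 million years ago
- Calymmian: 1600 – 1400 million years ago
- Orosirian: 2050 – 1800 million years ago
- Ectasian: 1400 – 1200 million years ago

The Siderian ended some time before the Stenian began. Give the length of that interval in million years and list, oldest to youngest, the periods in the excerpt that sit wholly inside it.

End of Siderian = 2300 Ma; start of Stenian = 1200 Ma.
Gap = 2300 − 1200 = 1100 Myr.
Periods wholly inside 2300–1200 Ma: Rhyacian (2300–2050), Orosirian (2050–1800), Statherian (1800–1600), Calymmian (1600–1400), Ectasian (1400–1200).

1100 million years; Rhyacian, Orosirian, Statherian, Calymmian, Ectasian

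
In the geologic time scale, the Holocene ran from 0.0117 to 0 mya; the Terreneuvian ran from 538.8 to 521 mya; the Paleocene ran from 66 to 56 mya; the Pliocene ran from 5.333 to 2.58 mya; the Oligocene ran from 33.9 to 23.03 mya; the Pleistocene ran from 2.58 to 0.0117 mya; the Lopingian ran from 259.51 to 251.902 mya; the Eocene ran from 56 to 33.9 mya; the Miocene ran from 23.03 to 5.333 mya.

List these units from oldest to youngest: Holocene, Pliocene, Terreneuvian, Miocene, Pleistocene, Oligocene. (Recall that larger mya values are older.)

Terreneuvian → Oligocene → Miocene → Pliocene → Pleistocene → Holocene

The oldest of these is Terreneuvian (starts 538.8 Ma) and the youngest is Holocene (ends 0 Ma).
In between, by decreasing start age: Oligocene (33.9), Miocene (23.03), Pliocene (5.333), Pleistocene (2.58).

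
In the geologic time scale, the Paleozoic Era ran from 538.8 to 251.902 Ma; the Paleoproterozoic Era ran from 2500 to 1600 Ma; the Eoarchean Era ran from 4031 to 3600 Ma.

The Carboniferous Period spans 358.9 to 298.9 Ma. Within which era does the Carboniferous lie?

The Carboniferous (358.9–298.9 Ma) lies entirely within 538.8–251.902 Ma, the Paleozoic Era.

Paleozoic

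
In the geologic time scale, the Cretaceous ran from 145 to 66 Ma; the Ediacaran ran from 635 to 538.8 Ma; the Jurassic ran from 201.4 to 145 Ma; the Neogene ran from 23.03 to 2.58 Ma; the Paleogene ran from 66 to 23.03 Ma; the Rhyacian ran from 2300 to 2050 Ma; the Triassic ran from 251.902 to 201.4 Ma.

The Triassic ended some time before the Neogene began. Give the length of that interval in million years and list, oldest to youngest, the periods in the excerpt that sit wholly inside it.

178.37 million years; Jurassic, Cretaceous, Paleogene

The Triassic closes at 201.4 Ma and the Neogene opens at 23.03 Ma, so the interval is 201.4 − 23.03 = 178.37 Myr.
A period fits inside if it starts at or after 201.4 Ma and ends at or before 23.03 Ma; oldest first that gives Jurassic, Cretaceous, Paleogene.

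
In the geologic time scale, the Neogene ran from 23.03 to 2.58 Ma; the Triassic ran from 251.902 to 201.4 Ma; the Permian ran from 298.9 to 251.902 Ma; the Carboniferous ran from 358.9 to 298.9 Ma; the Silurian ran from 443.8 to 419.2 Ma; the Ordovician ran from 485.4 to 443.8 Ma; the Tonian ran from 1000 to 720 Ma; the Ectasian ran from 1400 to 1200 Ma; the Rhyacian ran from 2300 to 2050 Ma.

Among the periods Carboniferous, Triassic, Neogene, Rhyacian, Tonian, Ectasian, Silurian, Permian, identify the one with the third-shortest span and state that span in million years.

Start − end for each: Carboniferous 358.9 − 298.9 = 60; Triassic 251.902 − 201.4 = 50.502; Neogene 23.03 − 2.58 = 20.45; Rhyacian 2300 − 2050 = 250; Tonian 1000 − 720 = 280; Ectasian 1400 − 1200 = 200; Silurian 443.8 − 419.2 = 24.6; Permian 298.9 − 251.902 = 46.998.
Ranking these from shortest: Neogene < Silurian < Permian < Triassic < Carboniferous < Ectasian < Rhyacian < Tonian.
Position 3 in that ranking is Permian, which lasted 46.998 Myr.

Permian, 46.998 million years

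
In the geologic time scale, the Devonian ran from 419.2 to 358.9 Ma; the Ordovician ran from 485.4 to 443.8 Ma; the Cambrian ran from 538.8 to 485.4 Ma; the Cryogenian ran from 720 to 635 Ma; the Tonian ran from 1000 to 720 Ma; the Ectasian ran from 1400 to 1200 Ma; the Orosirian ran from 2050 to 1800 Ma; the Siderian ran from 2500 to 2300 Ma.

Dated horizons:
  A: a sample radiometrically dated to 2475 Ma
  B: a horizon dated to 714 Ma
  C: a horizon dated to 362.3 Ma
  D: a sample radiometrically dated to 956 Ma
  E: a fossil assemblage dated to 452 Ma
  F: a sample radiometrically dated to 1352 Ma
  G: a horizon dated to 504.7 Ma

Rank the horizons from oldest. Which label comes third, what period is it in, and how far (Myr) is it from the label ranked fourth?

Larger Ma means older, so oldest first: A 2475 > F 1352 > D 956 > B 714 > G 504.7 > E 452 > C 362.3.
Counting 3 along gives D (956 Ma); the excerpt puts that inside the Tonian, 1000–720 Ma.
Next in line is B (714 Ma), and 956 − 714 = 242 Myr.

D, in the Tonian; 242 million years to B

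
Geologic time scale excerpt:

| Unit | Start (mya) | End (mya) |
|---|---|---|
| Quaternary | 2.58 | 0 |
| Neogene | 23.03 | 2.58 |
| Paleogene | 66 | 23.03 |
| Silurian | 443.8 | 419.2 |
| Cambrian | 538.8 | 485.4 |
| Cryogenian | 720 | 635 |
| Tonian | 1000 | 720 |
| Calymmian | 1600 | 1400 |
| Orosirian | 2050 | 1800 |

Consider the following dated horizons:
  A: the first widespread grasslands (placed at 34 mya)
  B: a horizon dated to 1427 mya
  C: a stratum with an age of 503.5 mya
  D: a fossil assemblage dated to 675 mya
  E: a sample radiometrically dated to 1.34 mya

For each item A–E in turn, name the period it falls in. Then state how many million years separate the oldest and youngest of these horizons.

A: 34 Ma lies in 66–23.03 Ma, so Paleogene.
B: 1427 Ma lies in 1600–1400 Ma, so Calymmian.
C: 503.5 Ma lies in 538.8–485.4 Ma, so Cambrian.
D: 675 Ma lies in 720–635 Ma, so Cryogenian.
E: 1.34 Ma lies in 2.58–0 Ma, so Quaternary.
Oldest = 1427 Ma, youngest = 1.34 Ma → span 1425.66 Myr.

A — Paleogene; B — Calymmian; C — Cambrian; D — Cryogenian; E — Quaternary; span 1425.66 million years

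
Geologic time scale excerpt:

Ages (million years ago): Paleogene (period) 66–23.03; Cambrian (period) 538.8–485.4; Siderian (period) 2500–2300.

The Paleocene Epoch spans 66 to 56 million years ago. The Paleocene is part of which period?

Paleogene

The Paleocene (66–56 Ma) lies entirely within 66–23.03 Ma, the Paleogene Period.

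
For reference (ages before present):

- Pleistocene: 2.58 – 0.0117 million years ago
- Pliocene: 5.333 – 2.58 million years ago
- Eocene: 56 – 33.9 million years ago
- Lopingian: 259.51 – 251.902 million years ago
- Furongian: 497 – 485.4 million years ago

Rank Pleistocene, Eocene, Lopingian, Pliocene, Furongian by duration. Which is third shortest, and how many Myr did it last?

Lopingian, 7.608 million years

Durations: Pleistocene 2.5683; Eocene 22.1; Lopingian 7.608; Pliocene 2.753; Furongian 11.6 Myr.
Sorted shortest-first: Pleistocene (2.5683), Pliocene (2.753), Lopingian (7.608), Furongian (11.6), Eocene (22.1).
The third shortest is Lopingian at 7.608 Myr.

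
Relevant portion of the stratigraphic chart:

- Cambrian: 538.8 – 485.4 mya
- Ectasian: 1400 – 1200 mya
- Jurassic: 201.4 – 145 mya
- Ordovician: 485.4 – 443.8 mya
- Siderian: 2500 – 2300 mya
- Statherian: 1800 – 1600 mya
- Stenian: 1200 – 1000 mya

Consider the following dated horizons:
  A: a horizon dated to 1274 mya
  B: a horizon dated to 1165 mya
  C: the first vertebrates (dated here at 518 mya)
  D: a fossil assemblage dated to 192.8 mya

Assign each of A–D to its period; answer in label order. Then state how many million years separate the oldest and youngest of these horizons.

A — Ectasian; B — Stenian; C — Cambrian; D — Jurassic; span 1081.2 million years

A: 1274 Ma lies in 1400–1200 Ma, so Ectasian.
B: 1165 Ma lies in 1200–1000 Ma, so Stenian.
C: 518 Ma lies in 538.8–485.4 Ma, so Cambrian.
D: 192.8 Ma lies in 201.4–145 Ma, so Jurassic.
Oldest = 1274 Ma, youngest = 192.8 Ma → span 1081.2 Myr.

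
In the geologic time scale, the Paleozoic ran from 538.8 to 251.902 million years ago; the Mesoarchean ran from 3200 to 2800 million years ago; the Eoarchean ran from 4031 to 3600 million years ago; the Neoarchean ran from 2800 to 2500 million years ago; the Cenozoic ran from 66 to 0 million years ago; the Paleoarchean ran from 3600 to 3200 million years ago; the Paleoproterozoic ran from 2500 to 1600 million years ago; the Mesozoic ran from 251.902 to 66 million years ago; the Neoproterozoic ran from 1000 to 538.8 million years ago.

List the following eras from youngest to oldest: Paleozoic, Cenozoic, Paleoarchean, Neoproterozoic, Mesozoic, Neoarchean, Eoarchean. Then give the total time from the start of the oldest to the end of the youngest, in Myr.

Start ages (Ma): Eoarchean 4031, Paleoarchean 3600, Neoarchean 2800, Neoproterozoic 1000, Paleozoic 538.8, Mesozoic 251.902, Cenozoic 66.
Ordered youngest to oldest: Cenozoic, Mesozoic, Paleozoic, Neoproterozoic, Neoarchean, Paleoarchean, Eoarchean.
Span = 4031 − 0 = 4031 Myr.

Cenozoic → Mesozoic → Paleozoic → Neoproterozoic → Neoarchean → Paleoarchean → Eoarchean; total span 4031 Myr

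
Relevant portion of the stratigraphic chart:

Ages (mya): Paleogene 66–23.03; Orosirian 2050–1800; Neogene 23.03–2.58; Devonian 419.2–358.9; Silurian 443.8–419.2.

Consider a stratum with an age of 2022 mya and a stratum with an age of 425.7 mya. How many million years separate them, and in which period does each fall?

Elapsed time: 2022 − 425.7 = 1596.3 Myr.
2022 Ma lies within 2050–1800 Ma: Orosirian.
425.7 Ma lies within 443.8–419.2 Ma: Silurian.

1596.3 million years apart; the first in the Orosirian, the second in the Silurian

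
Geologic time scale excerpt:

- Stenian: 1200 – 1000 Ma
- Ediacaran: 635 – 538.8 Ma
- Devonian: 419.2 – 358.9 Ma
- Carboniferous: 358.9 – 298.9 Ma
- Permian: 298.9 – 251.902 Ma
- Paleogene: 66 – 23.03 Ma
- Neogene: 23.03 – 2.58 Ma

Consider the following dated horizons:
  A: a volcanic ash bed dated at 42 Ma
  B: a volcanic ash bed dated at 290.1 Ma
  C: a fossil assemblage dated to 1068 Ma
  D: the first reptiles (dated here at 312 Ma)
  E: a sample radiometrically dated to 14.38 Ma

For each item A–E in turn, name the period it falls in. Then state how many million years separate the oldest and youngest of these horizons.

Match each age against the start–end ranges in the excerpt: A = 42 Ma → Paleogene (66–23.03); B = 290.1 Ma → Permian (298.9–251.902); C = 1068 Ma → Stenian (1200–1000); D = 312 Ma → Carboniferous (358.9–298.9); E = 14.38 Ma → Neogene (23.03–2.58).
The largest age is 1068 Ma and the smallest is 14.38 Ma; their difference is 1053.62 Myr.

A — Paleogene; B — Permian; C — Stenian; D — Carboniferous; E — Neogene; span 1053.62 million years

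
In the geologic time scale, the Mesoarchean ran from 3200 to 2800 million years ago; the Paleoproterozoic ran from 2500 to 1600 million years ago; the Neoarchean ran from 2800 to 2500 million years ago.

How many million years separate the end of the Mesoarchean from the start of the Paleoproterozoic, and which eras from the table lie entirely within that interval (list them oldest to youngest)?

End of Mesoarchean = 2800 Ma; start of Paleoproterozoic = 2500 Ma.
Gap = 2800 − 2500 = 300 Myr.
Eras wholly inside 2800–2500 Ma: Neoarchean (2800–2500).

300 million years; Neoarchean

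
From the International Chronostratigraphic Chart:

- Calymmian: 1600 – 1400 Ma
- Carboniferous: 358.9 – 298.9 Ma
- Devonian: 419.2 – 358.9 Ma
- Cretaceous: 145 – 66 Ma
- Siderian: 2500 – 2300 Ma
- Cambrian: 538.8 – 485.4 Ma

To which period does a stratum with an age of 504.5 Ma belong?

504.5 Ma lies between 538.8 and 485.4 Ma, so it falls in the Cambrian.

Cambrian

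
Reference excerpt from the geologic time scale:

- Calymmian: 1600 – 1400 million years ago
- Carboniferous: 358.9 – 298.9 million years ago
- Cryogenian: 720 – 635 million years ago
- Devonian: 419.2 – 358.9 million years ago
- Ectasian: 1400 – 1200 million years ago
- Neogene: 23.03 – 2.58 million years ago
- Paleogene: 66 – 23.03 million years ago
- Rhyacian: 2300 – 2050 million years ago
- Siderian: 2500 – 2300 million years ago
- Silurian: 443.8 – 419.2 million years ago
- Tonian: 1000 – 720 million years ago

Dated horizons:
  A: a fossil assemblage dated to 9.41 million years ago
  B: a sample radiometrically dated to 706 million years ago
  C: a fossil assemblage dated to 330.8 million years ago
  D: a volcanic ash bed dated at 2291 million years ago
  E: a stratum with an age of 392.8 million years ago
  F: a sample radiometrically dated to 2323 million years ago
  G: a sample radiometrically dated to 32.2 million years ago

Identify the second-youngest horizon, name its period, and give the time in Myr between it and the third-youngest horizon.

Smaller Ma means younger, so youngest first: A 9.41 < G 32.2 < C 330.8 < E 392.8 < B 706 < D 2291 < F 2323.
Counting 2 along gives G (32.2 Ma); the excerpt puts that inside the Paleogene, 66–23.03 Ma.
Next in line is C (330.8 Ma), and 330.8 − 32.2 = 298.6 Myr.

G, in the Paleogene; 298.6 million years to C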